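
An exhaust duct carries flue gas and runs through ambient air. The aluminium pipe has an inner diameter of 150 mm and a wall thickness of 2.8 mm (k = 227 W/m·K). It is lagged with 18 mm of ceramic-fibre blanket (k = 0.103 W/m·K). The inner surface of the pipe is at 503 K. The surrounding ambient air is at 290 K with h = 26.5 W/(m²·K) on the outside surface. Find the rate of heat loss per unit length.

For a radial system each layer contributes R = ln(r_out/r_in)/(2πkL); films add R = 1/(hA).
R_aluminium pipe wall = ln(77.8/75)/(2π×227×1) = 2.57×10^-5 K/W
R_ceramic-fibre blanket = ln(95.8/77.8)/(2π×0.103×1) = 0.3216 K/W
R_outer film = 1/(h_o·2πr_oL) = 1/(26.5×2π×0.0958×1) = 0.06269 K/W
R_total = 0.3843 K/W
Q = ΔT/R_total = 213/0.3843

q′ ≈ 554 W/m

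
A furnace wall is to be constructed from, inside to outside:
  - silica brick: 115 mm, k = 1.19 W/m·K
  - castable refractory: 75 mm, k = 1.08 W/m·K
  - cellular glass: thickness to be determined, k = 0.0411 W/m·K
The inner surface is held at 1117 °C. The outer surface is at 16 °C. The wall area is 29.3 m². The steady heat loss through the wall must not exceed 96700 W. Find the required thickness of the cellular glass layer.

Using the resistance-network approach (series):
R_silica brick = L/(kA) = 0.115/(1.19×29.3) = 0.003298 K/W
R_castable refractory = L/(kA) = 0.075/(1.08×29.3) = 0.00237 K/W
Sum of the known resistances R_other = 0.005668 K/W
Required total resistance R_tot = ΔT/Q_allow = 1101/96700 = 0.01139 K/W
R_cellular glass = R_tot − R_other = 0.005717 K/W
L = R·k·A = 0.005717×0.0411×29.3

L ≈ 6.89 mm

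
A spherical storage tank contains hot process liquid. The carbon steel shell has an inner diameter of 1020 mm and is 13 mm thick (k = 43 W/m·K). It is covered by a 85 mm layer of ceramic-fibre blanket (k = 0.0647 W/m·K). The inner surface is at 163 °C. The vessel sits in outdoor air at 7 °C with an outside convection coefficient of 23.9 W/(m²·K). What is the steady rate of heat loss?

Spherical conduction: R = (1/r_in − 1/r_out)/(4πk) per layer; series-sum.
R_carbon steel shell = (1/0.51 − 1/0.523)/(4π×43) = 9.02×10^-5 K/W
R_ceramic-fibre blanket = (1/0.523 − 1/0.608)/(4π×0.0647) = 0.3288 K/W
R_outer film = 1/(h·4πr_o²) = 1/(23.9×4π×0.608²) = 0.009007 K/W
R_total = 0.3379 K/W
Q = ΔT/R_total = 156/0.3379

Q ≈ 462 W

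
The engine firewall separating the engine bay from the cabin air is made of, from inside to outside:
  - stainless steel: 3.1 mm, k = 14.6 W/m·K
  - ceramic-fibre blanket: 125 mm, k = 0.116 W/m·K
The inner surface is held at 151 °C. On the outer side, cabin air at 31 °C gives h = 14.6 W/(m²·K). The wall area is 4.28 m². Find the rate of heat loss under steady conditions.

Using the resistance-network approach (series):
R_stainless steel = L/(kA) = 0.0031/(14.6×4.28) = 4.961×10^-5 K/W
R_ceramic-fibre blanket = L/(kA) = 0.125/(0.116×4.28) = 0.2518 K/W
R_outer film = 1/(h_o·A) = 1/(14.6×4.28) = 0.016 K/W
R_total = 0.2678 K/W
Q = ΔT / R_total = 120 / 0.2678

Q ≈ 448 W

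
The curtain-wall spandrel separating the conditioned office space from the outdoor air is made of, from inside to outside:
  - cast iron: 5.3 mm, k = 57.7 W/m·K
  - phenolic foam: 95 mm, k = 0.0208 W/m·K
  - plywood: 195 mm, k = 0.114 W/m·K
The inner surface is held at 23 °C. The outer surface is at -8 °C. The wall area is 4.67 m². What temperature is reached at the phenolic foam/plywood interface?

T ≈ 0.446 °C

Using the resistance-network approach (series):
R_cast iron = L/(kA) = 0.0053/(57.7×4.67) = 1.967×10^-5 K/W
R_phenolic foam = L/(kA) = 0.095/(0.0208×4.67) = 0.978 K/W
R_plywood = L/(kA) = 0.195/(0.114×4.67) = 0.3663 K/W
R_total = 1.344 K/W;  Q = ΔT/R_total = 31/1.344 = 23.06 W
T_interface = T_inner − Q·ΣR(inner→interface) = 23 − 23.1×0.978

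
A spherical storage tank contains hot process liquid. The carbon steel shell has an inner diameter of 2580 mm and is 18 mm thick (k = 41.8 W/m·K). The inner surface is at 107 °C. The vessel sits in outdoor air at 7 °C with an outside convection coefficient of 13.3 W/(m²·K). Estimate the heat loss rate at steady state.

Radial (spherical) resistances in series:
R_carbon steel shell = (1/1.29 − 1/1.308)/(4π×41.8) = 2.031×10^-5 K/W
R_outer film = 1/(h·4πr_o²) = 1/(13.3×4π×1.308²) = 0.003497 K/W
R_total = 0.003518 K/W
Q = ΔT/R_total = 100/0.003518

Q ≈ 28400 W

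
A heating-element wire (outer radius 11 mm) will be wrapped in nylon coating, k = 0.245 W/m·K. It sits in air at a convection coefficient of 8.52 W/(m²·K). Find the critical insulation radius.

r_cr ≈ 28.8 mm

For a cylinder r_cr = k/h = 0.245/8.52
r_cr = 28.8 mm; since the bare radius (11 mm) is below r_cr, adding a thin layer of insulation will *increase* heat loss.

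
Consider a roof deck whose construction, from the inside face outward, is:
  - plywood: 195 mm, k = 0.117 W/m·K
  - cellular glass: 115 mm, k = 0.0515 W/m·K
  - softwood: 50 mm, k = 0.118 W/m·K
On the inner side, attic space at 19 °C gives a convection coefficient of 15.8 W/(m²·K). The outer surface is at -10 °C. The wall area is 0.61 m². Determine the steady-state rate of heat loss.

Q ≈ 4.03 W

Using the resistance-network approach (series):
R_inner film = 1/(h_i·A) = 1/(15.8×0.61) = 0.1038 K/W
R_plywood = L/(kA) = 0.195/(0.117×0.61) = 2.732 K/W
R_cellular glass = L/(kA) = 0.115/(0.0515×0.61) = 3.661 K/W
R_softwood = L/(kA) = 0.05/(0.118×0.61) = 0.6946 K/W
R_total = 7.191 K/W
Q = ΔT / R_total = 29 / 7.191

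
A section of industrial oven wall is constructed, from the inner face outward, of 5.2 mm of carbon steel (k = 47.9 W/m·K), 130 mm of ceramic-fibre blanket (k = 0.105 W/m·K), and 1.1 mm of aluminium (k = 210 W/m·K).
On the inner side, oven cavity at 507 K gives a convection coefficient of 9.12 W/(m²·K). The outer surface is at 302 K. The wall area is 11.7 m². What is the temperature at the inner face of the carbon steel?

Using the resistance-network approach (series):
R_inner film = 1/(h_i·A) = 1/(9.12×11.7) = 0.009372 K/W
R_carbon steel = L/(kA) = 0.0052/(47.9×11.7) = 9.279×10^-6 K/W
R_ceramic-fibre blanket = L/(kA) = 0.13/(0.105×11.7) = 0.1058 K/W
R_aluminium = L/(kA) = 0.0011/(210×11.7) = 4.477×10^-7 K/W
R_total = 0.1152 K/W;  Q = ΔT/R_total = 205/0.1152 = 1779 W
T_interface = T_inner − Q·ΣR(inner→interface) = 507 − 1780×0.009372

T ≈ 490 K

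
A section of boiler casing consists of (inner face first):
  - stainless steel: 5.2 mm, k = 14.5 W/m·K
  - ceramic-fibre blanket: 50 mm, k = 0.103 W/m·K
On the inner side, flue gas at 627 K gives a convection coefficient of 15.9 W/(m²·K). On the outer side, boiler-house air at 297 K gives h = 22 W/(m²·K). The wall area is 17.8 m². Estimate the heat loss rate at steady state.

Using the resistance-network approach (series):
R_inner film = 1/(h_i·A) = 1/(15.9×17.8) = 0.003533 K/W
R_stainless steel = L/(kA) = 0.0052/(14.5×17.8) = 2.015×10^-5 K/W
R_ceramic-fibre blanket = L/(kA) = 0.05/(0.103×17.8) = 0.02727 K/W
R_outer film = 1/(h_o·A) = 1/(22×17.8) = 0.002554 K/W
R_total = 0.03338 K/W
Q = ΔT / R_total = 330 / 0.03338

Q ≈ 9890 W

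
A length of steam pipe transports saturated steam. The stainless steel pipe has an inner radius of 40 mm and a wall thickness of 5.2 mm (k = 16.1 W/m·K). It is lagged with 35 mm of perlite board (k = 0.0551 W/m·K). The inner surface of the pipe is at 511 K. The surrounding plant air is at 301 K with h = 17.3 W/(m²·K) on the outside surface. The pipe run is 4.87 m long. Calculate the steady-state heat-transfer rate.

Q ≈ 577 W

For a radial system each layer contributes R = ln(r_out/r_in)/(2πkL); films add R = 1/(hA).
R_stainless steel pipe wall = ln(45.2/40)/(2π×16.1×4.87) = 2.481×10^-4 K/W
R_perlite board = ln(80.2/45.2)/(2π×0.0551×4.87) = 0.3401 K/W
R_outer film = 1/(h_o·2πr_oL) = 1/(17.3×2π×0.0802×4.87) = 0.02355 K/W
R_total = 0.3639 K/W
Q = ΔT/R_total = 210/0.3639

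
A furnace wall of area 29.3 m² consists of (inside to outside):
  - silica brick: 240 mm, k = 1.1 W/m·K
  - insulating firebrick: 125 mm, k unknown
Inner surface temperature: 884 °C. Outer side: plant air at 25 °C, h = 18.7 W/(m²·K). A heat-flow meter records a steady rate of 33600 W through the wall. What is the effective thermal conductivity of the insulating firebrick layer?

k ≈ 0.262 W/(m·K)

Treating each layer as a thermal resistance in series:
R_silica brick = L/(kA) = 0.24/(1.1×29.3) = 0.007446 K/W
R_outer film = 1/(h_o·A) = 1/(18.7×29.3) = 0.001825 K/W
Sum of known resistances R_other = 0.009272 K/W
Total R = ΔT/Q = 859/33600 = 0.02557 K/W
R_insulating firebrick = R_total − R_other = 0.01629 K/W
k = L/(R·A) = 0.125/(0.01629×29.3)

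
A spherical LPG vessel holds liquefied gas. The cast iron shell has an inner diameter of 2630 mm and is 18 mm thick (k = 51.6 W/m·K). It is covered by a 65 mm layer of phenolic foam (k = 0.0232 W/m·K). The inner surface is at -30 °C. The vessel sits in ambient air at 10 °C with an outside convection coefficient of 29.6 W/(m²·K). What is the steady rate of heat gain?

Q ≈ 330 W

Spherical conduction: R = (1/r_in − 1/r_out)/(4πk) per layer; series-sum.
R_cast iron shell = (1/1.315 − 1/1.333)/(4π×51.6) = 1.584×10^-5 K/W
R_phenolic foam = (1/1.333 − 1/1.398)/(4π×0.0232) = 0.1196 K/W
R_outer film = 1/(h·4πr_o²) = 1/(29.6×4π×1.398²) = 0.001376 K/W
R_total = 0.121 K/W
Q = ΔT/R_total = 40/0.121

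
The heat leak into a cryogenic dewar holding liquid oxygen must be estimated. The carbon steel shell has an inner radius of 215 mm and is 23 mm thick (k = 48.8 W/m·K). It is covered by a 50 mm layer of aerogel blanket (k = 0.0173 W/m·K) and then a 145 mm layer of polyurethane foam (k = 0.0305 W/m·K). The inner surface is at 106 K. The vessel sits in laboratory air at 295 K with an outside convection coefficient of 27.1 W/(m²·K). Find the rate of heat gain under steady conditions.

Q ≈ 29.5 W

Radial (spherical) resistances in series:
R_carbon steel shell = (1/0.215 − 1/0.238)/(4π×48.8) = 7.33×10^-4 K/W
R_aerogel blanket = (1/0.238 − 1/0.288)/(4π×0.0173) = 3.355 K/W
R_polyurethane foam = (1/0.288 − 1/0.433)/(4π×0.0305) = 3.034 K/W
R_outer film = 1/(h·4πr_o²) = 1/(27.1×4π×0.433²) = 0.01566 K/W
R_total = 6.406 K/W
Q = ΔT/R_total = 189/6.406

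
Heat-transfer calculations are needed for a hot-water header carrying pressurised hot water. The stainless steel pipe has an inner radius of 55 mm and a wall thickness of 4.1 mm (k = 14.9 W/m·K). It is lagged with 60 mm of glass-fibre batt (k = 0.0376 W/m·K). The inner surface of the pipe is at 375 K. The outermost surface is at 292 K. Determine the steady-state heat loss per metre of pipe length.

Treating each annulus and film as a series resistance:
R_stainless steel pipe wall = ln(59.1/55)/(2π×14.9×1) = 7.68×10^-4 K/W
R_glass-fibre batt = ln(119.1/59.1)/(2π×0.0376×1) = 2.966 K/W
R_total = 2.967 K/W
Q = ΔT/R_total = 83/2.967

q′ ≈ 28 W/m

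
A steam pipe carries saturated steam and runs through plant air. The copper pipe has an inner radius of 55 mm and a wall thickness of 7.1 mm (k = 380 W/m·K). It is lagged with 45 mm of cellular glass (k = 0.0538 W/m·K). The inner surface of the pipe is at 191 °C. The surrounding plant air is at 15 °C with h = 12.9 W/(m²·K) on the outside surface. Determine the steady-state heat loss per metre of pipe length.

Cylindrical conduction, so R = ln(r₂/r₁)/(2πkL) per layer, in series:
R_copper pipe wall = ln(62.1/55)/(2π×380×1) = 5.085×10^-5 K/W
R_cellular glass = ln(107.1/62.1)/(2π×0.0538×1) = 1.612 K/W
R_outer film = 1/(h_o·2πr_oL) = 1/(12.9×2π×0.1071×1) = 0.1152 K/W
R_total = 1.728 K/W
Q = ΔT/R_total = 176/1.728

q′ ≈ 102 W/m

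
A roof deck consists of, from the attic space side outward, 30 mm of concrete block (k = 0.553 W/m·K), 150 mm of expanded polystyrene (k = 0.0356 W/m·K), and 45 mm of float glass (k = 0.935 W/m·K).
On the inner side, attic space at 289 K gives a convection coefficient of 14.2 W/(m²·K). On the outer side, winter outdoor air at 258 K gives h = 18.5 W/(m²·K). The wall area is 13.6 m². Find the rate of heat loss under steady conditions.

Using the resistance-network approach (series):
R_inner film = 1/(h_i·A) = 1/(14.2×13.6) = 0.005178 K/W
R_concrete block = L/(kA) = 0.03/(0.553×13.6) = 0.003989 K/W
R_expanded polystyrene = L/(kA) = 0.15/(0.0356×13.6) = 0.3098 K/W
R_float glass = L/(kA) = 0.045/(0.935×13.6) = 0.003539 K/W
R_outer film = 1/(h_o·A) = 1/(18.5×13.6) = 0.003975 K/W
R_total = 0.3265 K/W
Q = ΔT / R_total = 31 / 0.3265

Q ≈ 94.9 W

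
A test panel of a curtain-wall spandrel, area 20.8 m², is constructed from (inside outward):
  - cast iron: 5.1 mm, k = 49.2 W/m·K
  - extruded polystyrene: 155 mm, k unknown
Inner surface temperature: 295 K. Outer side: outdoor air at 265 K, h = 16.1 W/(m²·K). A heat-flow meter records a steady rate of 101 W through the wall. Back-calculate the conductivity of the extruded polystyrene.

k ≈ 0.0253 W/(m·K)

Series thermal resistances:
R_cast iron = L/(kA) = 0.0051/(49.2×20.8) = 4.984×10^-6 K/W
R_outer film = 1/(h_o·A) = 1/(16.1×20.8) = 0.002986 K/W
Sum of known resistances R_other = 0.002991 K/W
Total R = ΔT/Q = 30/101 = 0.297 K/W
R_extruded polystyrene = R_total − R_other = 0.294 K/W
k = L/(R·A) = 0.155/(0.294×20.8)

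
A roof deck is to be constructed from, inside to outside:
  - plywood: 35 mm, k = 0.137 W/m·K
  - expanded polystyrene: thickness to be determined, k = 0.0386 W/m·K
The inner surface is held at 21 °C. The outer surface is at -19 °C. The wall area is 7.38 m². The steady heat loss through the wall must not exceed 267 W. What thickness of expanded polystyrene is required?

Model the wall as resistances in series:
R_plywood = L/(kA) = 0.035/(0.137×7.38) = 0.03462 K/W
Sum of the known resistances R_other = 0.03462 K/W
Required total resistance R_tot = ΔT/Q_allow = 40/267 = 0.1498 K/W
R_expanded polystyrene = R_tot − R_other = 0.1152 K/W
L = R·k·A = 0.1152×0.0386×7.38

L ≈ 32.8 mm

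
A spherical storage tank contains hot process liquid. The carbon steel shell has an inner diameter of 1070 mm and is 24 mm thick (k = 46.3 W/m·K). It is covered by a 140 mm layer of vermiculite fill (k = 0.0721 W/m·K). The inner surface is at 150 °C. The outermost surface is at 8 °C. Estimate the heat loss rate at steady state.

Q ≈ 359 W

For a spherical shell R = (1/r₁ − 1/r₂)/(4πk); film R = 1/(h·4πr²). In series:
R_carbon steel shell = (1/0.535 − 1/0.559)/(4π×46.3) = 1.379×10^-4 K/W
R_vermiculite fill = (1/0.559 − 1/0.699)/(4π×0.0721) = 0.3955 K/W
R_total = 0.3956 K/W
Q = ΔT/R_total = 142/0.3956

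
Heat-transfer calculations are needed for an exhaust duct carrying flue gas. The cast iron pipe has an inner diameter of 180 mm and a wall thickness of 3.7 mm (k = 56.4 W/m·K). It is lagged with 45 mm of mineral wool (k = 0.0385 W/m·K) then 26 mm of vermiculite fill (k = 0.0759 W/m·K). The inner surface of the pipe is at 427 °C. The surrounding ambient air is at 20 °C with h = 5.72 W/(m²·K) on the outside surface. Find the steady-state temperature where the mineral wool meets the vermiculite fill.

T ≈ 120 °C

Treating each annulus and film as a series resistance:
R_cast iron pipe wall = ln(93.7/90)/(2π×56.4×1) = 1.137×10^-4 K/W
R_mineral wool = ln(138.7/93.7)/(2π×0.0385×1) = 1.621 K/W
R_vermiculite fill = ln(164.7/138.7)/(2π×0.0759×1) = 0.3603 K/W
R_outer film = 1/(h_o·2πr_oL) = 1/(5.72×2π×0.1647×1) = 0.1689 K/W
R_total = 2.151 K/W
Q = ΔT/R_total = 407/2.151
Q = 189 W/m
T_interface = T_inner − Q·ΣR(inner→interface) = 427 − 189×1.621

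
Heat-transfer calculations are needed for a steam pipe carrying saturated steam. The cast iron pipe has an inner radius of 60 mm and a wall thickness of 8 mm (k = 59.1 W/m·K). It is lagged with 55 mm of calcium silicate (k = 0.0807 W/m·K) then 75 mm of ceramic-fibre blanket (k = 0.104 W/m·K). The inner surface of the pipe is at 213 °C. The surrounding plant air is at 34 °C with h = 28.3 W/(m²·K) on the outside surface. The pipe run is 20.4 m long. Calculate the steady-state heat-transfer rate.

Q ≈ 1900 W

Radial resistances (cylindrical: R_cond = ln(r_o/r_i)/(2πkL), R_conv = 1/(h·2πrL)):
R_cast iron pipe wall = ln(68/60)/(2π×59.1×20.4) = 1.652×10^-5 K/W
R_calcium silicate = ln(123/68)/(2π×0.0807×20.4) = 0.0573 K/W
R_ceramic-fibre blanket = ln(198/123)/(2π×0.104×20.4) = 0.03571 K/W
R_outer film = 1/(h_o·2πr_oL) = 1/(28.3×2π×0.198×20.4) = 0.001392 K/W
R_total = 0.09442 K/W
Q = ΔT/R_total = 179/0.09442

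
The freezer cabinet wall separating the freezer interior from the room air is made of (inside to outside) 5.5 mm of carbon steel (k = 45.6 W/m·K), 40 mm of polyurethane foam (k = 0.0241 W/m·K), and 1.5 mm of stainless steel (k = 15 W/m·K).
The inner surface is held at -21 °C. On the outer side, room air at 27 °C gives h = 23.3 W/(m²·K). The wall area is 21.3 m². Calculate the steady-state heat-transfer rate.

Series thermal resistances:
R_carbon steel = L/(kA) = 0.0055/(45.6×21.3) = 5.663×10^-6 K/W
R_polyurethane foam = L/(kA) = 0.04/(0.0241×21.3) = 0.07792 K/W
R_stainless steel = L/(kA) = 0.0015/(15×21.3) = 4.695×10^-6 K/W
R_outer film = 1/(h_o·A) = 1/(23.3×21.3) = 0.002015 K/W
R_total = 0.07995 K/W
Q = ΔT / R_total = 48 / 0.07995

Q ≈ 600 W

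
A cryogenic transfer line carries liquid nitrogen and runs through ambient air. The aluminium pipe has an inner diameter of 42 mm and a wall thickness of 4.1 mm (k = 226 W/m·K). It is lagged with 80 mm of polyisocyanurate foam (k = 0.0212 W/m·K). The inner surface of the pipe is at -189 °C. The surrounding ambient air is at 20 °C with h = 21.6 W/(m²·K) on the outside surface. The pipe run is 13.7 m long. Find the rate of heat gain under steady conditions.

Q ≈ 265 W

Per-layer cylindrical resistances, series-summed:
R_aluminium pipe wall = ln(25.1/21)/(2π×226×13.7) = 9.168×10^-6 K/W
R_polyisocyanurate foam = ln(105.1/25.1)/(2π×0.0212×13.7) = 0.7847 K/W
R_outer film = 1/(h_o·2πr_oL) = 1/(21.6×2π×0.1051×13.7) = 0.005117 K/W
R_total = 0.7899 K/W
Q = ΔT/R_total = 209/0.7899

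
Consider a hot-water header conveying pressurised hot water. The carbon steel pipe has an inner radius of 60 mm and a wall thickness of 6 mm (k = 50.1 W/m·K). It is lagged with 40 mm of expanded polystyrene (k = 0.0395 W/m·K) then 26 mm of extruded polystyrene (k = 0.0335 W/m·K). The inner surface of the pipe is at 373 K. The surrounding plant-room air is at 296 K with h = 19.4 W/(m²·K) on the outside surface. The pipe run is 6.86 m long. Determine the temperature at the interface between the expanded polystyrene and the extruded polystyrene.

For a radial system each layer contributes R = ln(r_out/r_in)/(2πkL); films add R = 1/(hA).
R_carbon steel pipe wall = ln(66/60)/(2π×50.1×6.86) = 4.414×10^-5 K/W
R_expanded polystyrene = ln(106/66)/(2π×0.0395×6.86) = 0.2783 K/W
R_extruded polystyrene = ln(132/106)/(2π×0.0335×6.86) = 0.1519 K/W
R_outer film = 1/(h_o·2πr_oL) = 1/(19.4×2π×0.132×6.86) = 0.00906 K/W
R_total = 0.4393 K/W
Q = ΔT/R_total = 77/0.4393
Q = 175 W
T_interface = T_inner − Q·ΣR(inner→interface) = 373 − 175×0.2783

T ≈ 324 K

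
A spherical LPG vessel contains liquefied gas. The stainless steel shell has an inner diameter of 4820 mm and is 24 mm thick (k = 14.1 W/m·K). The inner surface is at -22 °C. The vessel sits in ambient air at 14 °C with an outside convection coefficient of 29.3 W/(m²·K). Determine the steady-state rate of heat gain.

Spherical conduction: R = (1/r_in − 1/r_out)/(4πk) per layer; series-sum.
R_stainless steel shell = (1/2.41 − 1/2.434)/(4π×14.1) = 2.309×10^-5 K/W
R_outer film = 1/(h·4πr_o²) = 1/(29.3×4π×2.434²) = 4.584×10^-4 K/W
R_total = 4.815×10^-4 K/W
Q = ΔT/R_total = 36/4.815×10^-4

Q ≈ 74800 W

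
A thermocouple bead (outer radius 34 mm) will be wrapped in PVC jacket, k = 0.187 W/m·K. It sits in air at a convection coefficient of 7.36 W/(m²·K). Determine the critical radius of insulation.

r_cr ≈ 50.8 mm

For a sphere r_cr = 2k/h = 2×0.187/7.36
r_cr = 50.8 mm; since the bare radius (34 mm) is below r_cr, adding a thin layer of insulation will *increase* heat loss.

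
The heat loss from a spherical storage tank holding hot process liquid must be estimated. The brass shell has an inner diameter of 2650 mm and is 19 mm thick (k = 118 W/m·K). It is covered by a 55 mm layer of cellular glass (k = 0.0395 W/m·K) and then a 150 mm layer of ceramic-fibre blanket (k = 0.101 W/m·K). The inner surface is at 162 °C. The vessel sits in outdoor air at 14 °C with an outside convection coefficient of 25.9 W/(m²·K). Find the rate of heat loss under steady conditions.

Q ≈ 1290 W

For a spherical shell R = (1/r₁ − 1/r₂)/(4πk); film R = 1/(h·4πr²). In series:
R_brass shell = (1/1.325 − 1/1.344)/(4π×118) = 7.195×10^-6 K/W
R_cellular glass = (1/1.344 − 1/1.399)/(4π×0.0395) = 0.05893 K/W
R_ceramic-fibre blanket = (1/1.399 − 1/1.549)/(4π×0.101) = 0.05454 K/W
R_outer film = 1/(h·4πr_o²) = 1/(25.9×4π×1.549²) = 0.001281 K/W
R_total = 0.1148 K/W
Q = ΔT/R_total = 148/0.1148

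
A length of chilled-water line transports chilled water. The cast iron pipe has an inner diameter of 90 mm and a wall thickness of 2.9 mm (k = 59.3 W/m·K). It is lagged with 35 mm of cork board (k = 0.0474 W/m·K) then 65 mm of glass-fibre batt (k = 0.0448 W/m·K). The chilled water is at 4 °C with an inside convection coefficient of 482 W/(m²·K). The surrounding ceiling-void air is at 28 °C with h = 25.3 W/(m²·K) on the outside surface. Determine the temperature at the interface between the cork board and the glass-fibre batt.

Per-layer cylindrical resistances, series-summed:
R_inner film = 1/(h_i·2πr₁L) = 1/(482×2π×0.045×1) = 0.007338 K/W
R_cast iron pipe wall = ln(47.9/45)/(2π×59.3×1) = 1.676×10^-4 K/W
R_cork board = ln(82.9/47.9)/(2π×0.0474×1) = 1.842 K/W
R_glass-fibre batt = ln(147.9/82.9)/(2π×0.0448×1) = 2.057 K/W
R_outer film = 1/(h_o·2πr_oL) = 1/(25.3×2π×0.1479×1) = 0.04253 K/W
R_total = 3.948 K/W
Q = ΔT/R_total = 24/3.948
Q = 6.08 W/m
T_interface = T_inner + Q·ΣR(inner→interface) = 4 + 6.08×1.849

T ≈ 15.2 °C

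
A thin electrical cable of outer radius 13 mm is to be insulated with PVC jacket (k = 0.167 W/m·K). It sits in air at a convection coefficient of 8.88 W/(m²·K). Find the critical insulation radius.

For a cylinder r_cr = k/h = 0.167/8.88
r_cr = 18.8 mm; since the bare radius (13 mm) is below r_cr, adding a thin layer of insulation will *increase* heat loss.

r_cr ≈ 18.8 mm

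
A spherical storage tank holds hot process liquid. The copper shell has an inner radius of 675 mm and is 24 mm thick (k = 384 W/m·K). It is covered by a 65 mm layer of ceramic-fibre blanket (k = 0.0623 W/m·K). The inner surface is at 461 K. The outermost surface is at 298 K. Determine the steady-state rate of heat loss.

Radial (spherical) resistances in series:
R_copper shell = (1/0.675 − 1/0.699)/(4π×384) = 1.054×10^-5 K/W
R_ceramic-fibre blanket = (1/0.699 − 1/0.764)/(4π×0.0623) = 0.1555 K/W
R_total = 0.1555 K/W
Q = ΔT/R_total = 163/0.1555

Q ≈ 1050 W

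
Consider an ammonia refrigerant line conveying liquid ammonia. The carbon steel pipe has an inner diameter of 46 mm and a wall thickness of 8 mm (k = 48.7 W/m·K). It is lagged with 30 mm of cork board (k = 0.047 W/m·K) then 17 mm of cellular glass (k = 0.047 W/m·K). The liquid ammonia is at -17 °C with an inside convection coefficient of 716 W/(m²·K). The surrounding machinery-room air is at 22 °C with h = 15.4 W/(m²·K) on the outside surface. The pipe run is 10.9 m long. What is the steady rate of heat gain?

Radial resistances (cylindrical: R_cond = ln(r_o/r_i)/(2πkL), R_conv = 1/(h·2πrL)):
R_inner film = 1/(h_i·2πr₁L) = 1/(716×2π×0.023×10.9) = 8.867×10^-4 K/W
R_carbon steel pipe wall = ln(31/23)/(2π×48.7×10.9) = 8.95×10^-5 K/W
R_cork board = ln(61/31)/(2π×0.047×10.9) = 0.2103 K/W
R_cellular glass = ln(78/61)/(2π×0.047×10.9) = 0.07637 K/W
R_outer film = 1/(h_o·2πr_oL) = 1/(15.4×2π×0.078×10.9) = 0.01216 K/W
R_total = 0.2998 K/W
Q = ΔT/R_total = 39/0.2998

Q ≈ 130 W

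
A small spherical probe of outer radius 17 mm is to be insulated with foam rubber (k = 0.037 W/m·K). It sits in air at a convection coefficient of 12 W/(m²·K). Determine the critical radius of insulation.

r_cr ≈ 6.17 mm

For a sphere r_cr = 2k/h = 2×0.037/12
r_cr = 6.17 mm; since the bare radius (17 mm) is above r_cr, any added insulation will reduce heat loss.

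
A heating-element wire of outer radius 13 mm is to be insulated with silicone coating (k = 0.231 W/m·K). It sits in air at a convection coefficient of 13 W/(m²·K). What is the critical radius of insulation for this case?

r_cr ≈ 17.8 mm

For a cylinder r_cr = k/h = 0.231/13
r_cr = 17.8 mm; since the bare radius (13 mm) is below r_cr, adding a thin layer of insulation will *increase* heat loss.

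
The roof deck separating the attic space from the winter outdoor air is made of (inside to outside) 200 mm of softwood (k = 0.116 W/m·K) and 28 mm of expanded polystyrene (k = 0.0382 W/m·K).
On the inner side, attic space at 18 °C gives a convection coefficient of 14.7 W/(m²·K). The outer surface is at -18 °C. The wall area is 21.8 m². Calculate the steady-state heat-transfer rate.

Model the wall as resistances in series:
R_inner film = 1/(h_i·A) = 1/(14.7×21.8) = 0.003121 K/W
R_softwood = L/(kA) = 0.2/(0.116×21.8) = 0.07909 K/W
R_expanded polystyrene = L/(kA) = 0.028/(0.0382×21.8) = 0.03362 K/W
R_total = 0.1158 K/W
Q = ΔT / R_total = 36 / 0.1158

Q ≈ 311 W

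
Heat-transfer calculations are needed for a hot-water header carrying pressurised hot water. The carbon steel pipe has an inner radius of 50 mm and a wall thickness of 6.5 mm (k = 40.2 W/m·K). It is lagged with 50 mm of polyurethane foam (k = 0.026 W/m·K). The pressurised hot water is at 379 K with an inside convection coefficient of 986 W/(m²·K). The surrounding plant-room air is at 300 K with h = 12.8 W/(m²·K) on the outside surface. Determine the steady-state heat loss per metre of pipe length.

q′ ≈ 19.7 W/m

Radial resistances (cylindrical: R_cond = ln(r_o/r_i)/(2πkL), R_conv = 1/(h·2πrL)):
R_inner film = 1/(h_i·2πr₁L) = 1/(986×2π×0.05×1) = 0.003228 K/W
R_carbon steel pipe wall = ln(56.5/50)/(2π×40.2×1) = 4.839×10^-4 K/W
R_polyurethane foam = ln(106.5/56.5)/(2π×0.026×1) = 3.88 K/W
R_outer film = 1/(h_o·2πr_oL) = 1/(12.8×2π×0.1065×1) = 0.1168 K/W
R_total = 4.001 K/W
Q = ΔT/R_total = 79/4.001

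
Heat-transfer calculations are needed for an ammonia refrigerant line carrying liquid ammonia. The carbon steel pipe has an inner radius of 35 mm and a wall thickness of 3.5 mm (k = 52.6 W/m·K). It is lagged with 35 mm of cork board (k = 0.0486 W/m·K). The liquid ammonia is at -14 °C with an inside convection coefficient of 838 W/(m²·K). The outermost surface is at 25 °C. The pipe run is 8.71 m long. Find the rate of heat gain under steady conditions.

Q ≈ 160 W

For a radial system each layer contributes R = ln(r_out/r_in)/(2πkL); films add R = 1/(hA).
R_inner film = 1/(h_i·2πr₁L) = 1/(838×2π×0.035×8.71) = 6.23×10^-4 K/W
R_carbon steel pipe wall = ln(38.5/35)/(2π×52.6×8.71) = 3.311×10^-5 K/W
R_cork board = ln(73.5/38.5)/(2π×0.0486×8.71) = 0.2431 K/W
R_total = 0.2438 K/W
Q = ΔT/R_total = 39/0.2438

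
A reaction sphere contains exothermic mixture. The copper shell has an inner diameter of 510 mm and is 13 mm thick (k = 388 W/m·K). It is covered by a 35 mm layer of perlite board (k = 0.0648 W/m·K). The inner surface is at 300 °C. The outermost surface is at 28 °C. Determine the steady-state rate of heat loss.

Radial (spherical) resistances in series:
R_copper shell = (1/0.255 − 1/0.268)/(4π×388) = 3.901×10^-5 K/W
R_perlite board = (1/0.268 − 1/0.303)/(4π×0.0648) = 0.5293 K/W
R_total = 0.5293 K/W
Q = ΔT/R_total = 272/0.5293

Q ≈ 514 W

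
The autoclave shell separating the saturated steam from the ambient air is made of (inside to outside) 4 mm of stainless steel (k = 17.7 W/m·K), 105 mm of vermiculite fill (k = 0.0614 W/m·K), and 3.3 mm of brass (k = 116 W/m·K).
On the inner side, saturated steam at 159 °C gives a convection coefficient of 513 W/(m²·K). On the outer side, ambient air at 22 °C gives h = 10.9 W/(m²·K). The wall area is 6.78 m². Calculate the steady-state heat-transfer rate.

Q ≈ 515 W

Treating each layer as a thermal resistance in series:
R_inner film = 1/(h_i·A) = 1/(513×6.78) = 2.875×10^-4 K/W
R_stainless steel = L/(kA) = 0.004/(17.7×6.78) = 3.333×10^-5 K/W
R_vermiculite fill = L/(kA) = 0.105/(0.0614×6.78) = 0.2522 K/W
R_brass = L/(kA) = 0.0033/(116×6.78) = 4.196×10^-6 K/W
R_outer film = 1/(h_o·A) = 1/(10.9×6.78) = 0.01353 K/W
R_total = 0.2661 K/W
Q = ΔT / R_total = 137 / 0.2661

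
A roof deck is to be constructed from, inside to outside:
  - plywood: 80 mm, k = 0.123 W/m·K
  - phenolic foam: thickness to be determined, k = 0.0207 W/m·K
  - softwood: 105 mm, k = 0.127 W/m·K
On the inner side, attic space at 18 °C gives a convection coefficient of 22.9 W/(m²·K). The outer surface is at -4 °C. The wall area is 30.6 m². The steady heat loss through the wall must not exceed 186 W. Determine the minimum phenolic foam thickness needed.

L ≈ 43.4 mm

Thermal resistances in series:
R_inner film = 1/(h_i·A) = 1/(22.9×30.6) = 0.001427 K/W
R_plywood = L/(kA) = 0.08/(0.123×30.6) = 0.02126 K/W
R_softwood = L/(kA) = 0.105/(0.127×30.6) = 0.02702 K/W
Sum of the known resistances R_other = 0.0497 K/W
Required total resistance R_tot = ΔT/Q_allow = 22/186 = 0.1183 K/W
R_phenolic foam = R_tot − R_other = 0.06858 K/W
L = R·k·A = 0.06858×0.0207×30.6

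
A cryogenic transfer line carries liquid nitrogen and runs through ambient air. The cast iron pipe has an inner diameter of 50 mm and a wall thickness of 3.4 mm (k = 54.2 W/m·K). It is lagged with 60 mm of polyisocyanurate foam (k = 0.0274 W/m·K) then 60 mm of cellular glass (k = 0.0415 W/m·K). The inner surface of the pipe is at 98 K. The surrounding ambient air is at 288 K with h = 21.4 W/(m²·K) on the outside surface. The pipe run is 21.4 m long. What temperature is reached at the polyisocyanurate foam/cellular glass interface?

Cylindrical conduction, so R = ln(r₂/r₁)/(2πkL) per layer, in series:
R_cast iron pipe wall = ln(28.4/25)/(2π×54.2×21.4) = 1.75×10^-5 K/W
R_polyisocyanurate foam = ln(88.4/28.4)/(2π×0.0274×21.4) = 0.3082 K/W
R_cellular glass = ln(148.4/88.4)/(2π×0.0415×21.4) = 0.09284 K/W
R_outer film = 1/(h_o·2πr_oL) = 1/(21.4×2π×0.1484×21.4) = 0.002342 K/W
R_total = 0.4034 K/W
Q = ΔT/R_total = 190/0.4034
Q = 471 W
T_interface = T_inner + Q·ΣR(inner→interface) = 98 + 471×0.3082

T ≈ 243 K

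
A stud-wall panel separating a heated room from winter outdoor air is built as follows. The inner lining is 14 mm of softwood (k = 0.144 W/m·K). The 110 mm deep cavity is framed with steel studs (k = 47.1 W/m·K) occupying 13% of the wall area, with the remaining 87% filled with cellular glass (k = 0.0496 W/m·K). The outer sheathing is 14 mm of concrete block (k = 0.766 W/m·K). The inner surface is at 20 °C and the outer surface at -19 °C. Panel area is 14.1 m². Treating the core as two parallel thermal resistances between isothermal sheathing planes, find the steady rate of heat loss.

Sheathing layers in series; stud and cavity paths in parallel between them.
R_inner = 0.014/(0.144×14.1) = 0.006895 K/W
R_stud  = 0.11/(47.1×0.13×14.1) = 0.001274 K/W
R_cav   = 0.11/(0.0496×0.87×14.1) = 0.1808 K/W
1/R_core = 1/R_stud + 1/R_cav → R_core = 0.001265 K/W
R_outer = 0.014/(0.766×14.1) = 0.001296 K/W
R_total = 0.009457 K/W
Q = ΔT/R_total = 39/0.009457

Q ≈ 4120 W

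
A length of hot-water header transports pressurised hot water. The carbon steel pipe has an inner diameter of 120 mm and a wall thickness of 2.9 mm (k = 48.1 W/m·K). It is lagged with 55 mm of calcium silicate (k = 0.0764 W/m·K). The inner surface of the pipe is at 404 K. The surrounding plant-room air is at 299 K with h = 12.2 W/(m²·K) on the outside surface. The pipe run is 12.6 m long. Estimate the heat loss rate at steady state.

Cylindrical conduction, so R = ln(r₂/r₁)/(2πkL) per layer, in series:
R_carbon steel pipe wall = ln(62.9/60)/(2π×48.1×12.6) = 1.24×10^-5 K/W
R_calcium silicate = ln(117.9/62.9)/(2π×0.0764×12.6) = 0.1039 K/W
R_outer film = 1/(h_o·2πr_oL) = 1/(12.2×2π×0.1179×12.6) = 0.008782 K/W
R_total = 0.1127 K/W
Q = ΔT/R_total = 105/0.1127

Q ≈ 932 W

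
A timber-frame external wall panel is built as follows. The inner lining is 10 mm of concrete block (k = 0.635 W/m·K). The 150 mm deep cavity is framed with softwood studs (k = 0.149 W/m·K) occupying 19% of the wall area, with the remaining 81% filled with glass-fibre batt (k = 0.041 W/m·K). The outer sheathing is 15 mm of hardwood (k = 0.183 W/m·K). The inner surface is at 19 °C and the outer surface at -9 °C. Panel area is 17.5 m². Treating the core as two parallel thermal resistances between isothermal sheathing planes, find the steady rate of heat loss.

Sheathing layers in series; stud and cavity paths in parallel between them.
R_inner = 0.01/(0.635×17.5) = 8.999×10^-4 K/W
R_stud  = 0.15/(0.149×0.19×17.5) = 0.3028 K/W
R_cav   = 0.15/(0.041×0.81×17.5) = 0.2581 K/W
1/R_core = 1/R_stud + 1/R_cav → R_core = 0.1393 K/W
R_outer = 0.015/(0.183×17.5) = 0.004684 K/W
R_total = 0.1449 K/W
Q = ΔT/R_total = 28/0.1449

Q ≈ 193 W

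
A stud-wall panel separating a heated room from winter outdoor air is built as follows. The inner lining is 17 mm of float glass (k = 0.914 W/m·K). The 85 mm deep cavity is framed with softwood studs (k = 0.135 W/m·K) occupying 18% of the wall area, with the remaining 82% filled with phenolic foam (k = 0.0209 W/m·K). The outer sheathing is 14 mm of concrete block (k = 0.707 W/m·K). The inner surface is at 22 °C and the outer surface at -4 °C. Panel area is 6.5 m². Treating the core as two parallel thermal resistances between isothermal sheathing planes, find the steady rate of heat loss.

Sheathing layers in series; stud and cavity paths in parallel between them.
R_inner = 0.017/(0.914×6.5) = 0.002861 K/W
R_stud  = 0.085/(0.135×0.18×6.5) = 0.5381 K/W
R_cav   = 0.085/(0.0209×0.82×6.5) = 0.763 K/W
1/R_core = 1/R_stud + 1/R_cav → R_core = 0.3156 K/W
R_outer = 0.014/(0.707×6.5) = 0.003046 K/W
R_total = 0.3215 K/W
Q = ΔT/R_total = 26/0.3215

Q ≈ 80.9 W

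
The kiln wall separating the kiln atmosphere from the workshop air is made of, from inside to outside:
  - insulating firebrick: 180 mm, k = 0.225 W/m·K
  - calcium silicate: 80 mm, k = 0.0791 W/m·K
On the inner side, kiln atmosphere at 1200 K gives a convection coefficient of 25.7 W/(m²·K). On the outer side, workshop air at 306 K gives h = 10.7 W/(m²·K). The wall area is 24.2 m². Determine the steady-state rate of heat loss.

Thermal resistances in series:
R_inner film = 1/(h_i·A) = 1/(25.7×24.2) = 0.001608 K/W
R_insulating firebrick = L/(kA) = 0.18/(0.225×24.2) = 0.03306 K/W
R_calcium silicate = L/(kA) = 0.08/(0.0791×24.2) = 0.04179 K/W
R_outer film = 1/(h_o·A) = 1/(10.7×24.2) = 0.003862 K/W
R_total = 0.08032 K/W
Q = ΔT / R_total = 894 / 0.08032

Q ≈ 11100 W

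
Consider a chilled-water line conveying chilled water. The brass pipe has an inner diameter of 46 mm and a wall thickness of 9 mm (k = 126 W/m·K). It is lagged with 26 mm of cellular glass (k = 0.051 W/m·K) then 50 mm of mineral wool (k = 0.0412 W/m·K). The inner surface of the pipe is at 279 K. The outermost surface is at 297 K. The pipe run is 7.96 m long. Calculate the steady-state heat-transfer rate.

Q ≈ 33.7 W

Cylindrical conduction, so R = ln(r₂/r₁)/(2πkL) per layer, in series:
R_brass pipe wall = ln(32/23)/(2π×126×7.96) = 5.24×10^-5 K/W
R_cellular glass = ln(58/32)/(2π×0.051×7.96) = 0.2332 K/W
R_mineral wool = ln(108/58)/(2π×0.0412×7.96) = 0.3017 K/W
R_total = 0.5349 K/W
Q = ΔT/R_total = 18/0.5349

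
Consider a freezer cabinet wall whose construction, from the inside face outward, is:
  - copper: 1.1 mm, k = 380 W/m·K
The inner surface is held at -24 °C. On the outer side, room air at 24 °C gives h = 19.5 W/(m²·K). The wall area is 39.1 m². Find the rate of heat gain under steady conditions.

Q ≈ 36600 W

Thermal resistances in series:
R_copper = L/(kA) = 0.0011/(380×39.1) = 7.403×10^-8 K/W
R_outer film = 1/(h_o·A) = 1/(19.5×39.1) = 0.001312 K/W
R_total = 0.001312 K/W
Q = ΔT / R_total = 48 / 0.001312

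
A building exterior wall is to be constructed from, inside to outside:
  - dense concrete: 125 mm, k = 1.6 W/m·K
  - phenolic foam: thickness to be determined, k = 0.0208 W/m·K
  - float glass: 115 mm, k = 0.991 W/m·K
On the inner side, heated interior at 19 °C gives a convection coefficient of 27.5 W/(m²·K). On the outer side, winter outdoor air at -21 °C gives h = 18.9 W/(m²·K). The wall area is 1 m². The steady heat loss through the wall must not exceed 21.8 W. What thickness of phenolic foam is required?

L ≈ 32.3 mm

Using the resistance-network approach (series):
R_inner film = 1/(h_i·A) = 1/(27.5×1) = 0.03636 K/W
R_dense concrete = L/(kA) = 0.125/(1.6×1) = 0.07812 K/W
R_float glass = L/(kA) = 0.115/(0.991×1) = 0.116 K/W
R_outer film = 1/(h_o·A) = 1/(18.9×1) = 0.05291 K/W
Sum of the known resistances R_other = 0.2834 K/W
Required total resistance R_tot = ΔT/Q_allow = 40/21.8 = 1.835 K/W
R_phenolic foam = R_tot − R_other = 1.551 K/W
L = R·k·A = 1.551×0.0208×1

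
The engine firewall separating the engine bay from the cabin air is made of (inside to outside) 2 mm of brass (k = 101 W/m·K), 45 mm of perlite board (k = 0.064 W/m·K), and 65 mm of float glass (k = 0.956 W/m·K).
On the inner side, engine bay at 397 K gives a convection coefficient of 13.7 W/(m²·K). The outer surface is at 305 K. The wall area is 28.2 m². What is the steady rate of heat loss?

Q ≈ 3070 W

Series thermal resistances:
R_inner film = 1/(h_i·A) = 1/(13.7×28.2) = 0.002588 K/W
R_brass = L/(kA) = 0.002/(101×28.2) = 7.022×10^-7 K/W
R_perlite board = L/(kA) = 0.045/(0.064×28.2) = 0.02493 K/W
R_float glass = L/(kA) = 0.065/(0.956×28.2) = 0.002411 K/W
R_total = 0.02993 K/W
Q = ΔT / R_total = 92 / 0.02993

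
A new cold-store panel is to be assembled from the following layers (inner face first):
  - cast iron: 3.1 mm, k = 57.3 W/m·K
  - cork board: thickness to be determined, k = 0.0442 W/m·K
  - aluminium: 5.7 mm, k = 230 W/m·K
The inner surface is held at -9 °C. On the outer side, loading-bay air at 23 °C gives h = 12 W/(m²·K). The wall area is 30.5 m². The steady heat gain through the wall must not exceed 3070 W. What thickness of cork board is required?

L ≈ 10.4 mm

Thermal resistances in series:
R_cast iron = L/(kA) = 0.0031/(57.3×30.5) = 1.774×10^-6 K/W
R_aluminium = L/(kA) = 0.0057/(230×30.5) = 8.125×10^-7 K/W
R_outer film = 1/(h_o·A) = 1/(12×30.5) = 0.002732 K/W
Sum of the known resistances R_other = 0.002735 K/W
Required total resistance R_tot = ΔT/Q_allow = 32/3070 = 0.01042 K/W
R_cork board = R_tot − R_other = 0.007689 K/W
L = R·k·A = 0.007689×0.0442×30.5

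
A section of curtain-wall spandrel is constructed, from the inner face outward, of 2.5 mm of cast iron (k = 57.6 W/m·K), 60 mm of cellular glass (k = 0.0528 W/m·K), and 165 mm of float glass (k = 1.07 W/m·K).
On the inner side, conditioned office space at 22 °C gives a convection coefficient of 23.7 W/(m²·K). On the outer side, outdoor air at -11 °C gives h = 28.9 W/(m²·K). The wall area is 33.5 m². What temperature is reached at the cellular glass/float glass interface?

T ≈ -6.44 °C

Thermal resistances in series:
R_inner film = 1/(h_i·A) = 1/(23.7×33.5) = 0.00126 K/W
R_cast iron = L/(kA) = 0.0025/(57.6×33.5) = 1.296×10^-6 K/W
R_cellular glass = L/(kA) = 0.06/(0.0528×33.5) = 0.03392 K/W
R_float glass = L/(kA) = 0.165/(1.07×33.5) = 0.004603 K/W
R_outer film = 1/(h_o·A) = 1/(28.9×33.5) = 0.001033 K/W
R_total = 0.04082 K/W;  Q = ΔT/R_total = 33/0.04082 = 808.5 W
T_interface = T_inner − Q·ΣR(inner→interface) = 22 − 808×0.03518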